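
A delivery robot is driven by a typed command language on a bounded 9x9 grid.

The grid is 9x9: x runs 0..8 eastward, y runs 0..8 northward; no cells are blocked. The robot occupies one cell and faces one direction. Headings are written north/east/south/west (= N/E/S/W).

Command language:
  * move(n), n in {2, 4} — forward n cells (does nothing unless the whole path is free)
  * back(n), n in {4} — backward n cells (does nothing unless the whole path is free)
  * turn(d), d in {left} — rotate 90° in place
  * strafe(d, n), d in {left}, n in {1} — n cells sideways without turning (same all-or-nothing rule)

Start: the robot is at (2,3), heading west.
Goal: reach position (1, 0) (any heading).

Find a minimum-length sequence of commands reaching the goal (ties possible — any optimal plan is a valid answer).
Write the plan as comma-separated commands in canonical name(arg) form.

strafe(left, 1), move(2), turn(left), strafe(left, 1), move(2)

from: at (2,3), heading west
[1] after strafe(left, 1): at (2,2), heading west
[2] after move(2): at (0,2), heading west
[3] after turn(left): at (0,2), heading south
[4] after strafe(left, 1): at (1,2), heading south
[5] after move(2): at (1,0), heading south
minimal: 5 command(s), checked below 5.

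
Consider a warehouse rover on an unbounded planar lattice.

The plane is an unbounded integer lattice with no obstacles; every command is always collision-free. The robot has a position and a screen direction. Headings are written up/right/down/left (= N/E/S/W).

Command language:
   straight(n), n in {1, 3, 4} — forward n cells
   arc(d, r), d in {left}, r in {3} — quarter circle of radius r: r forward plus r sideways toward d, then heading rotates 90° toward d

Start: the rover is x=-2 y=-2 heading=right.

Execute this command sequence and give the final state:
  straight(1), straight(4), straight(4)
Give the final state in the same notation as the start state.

initial: x=-2 y=-2 heading=right
[1] after straight(1): x=-1 y=-2 heading=right
[2] after straight(4): x=3 y=-2 heading=right
[3] after straight(4): x=7 y=-2 heading=right

x=7 y=-2 heading=right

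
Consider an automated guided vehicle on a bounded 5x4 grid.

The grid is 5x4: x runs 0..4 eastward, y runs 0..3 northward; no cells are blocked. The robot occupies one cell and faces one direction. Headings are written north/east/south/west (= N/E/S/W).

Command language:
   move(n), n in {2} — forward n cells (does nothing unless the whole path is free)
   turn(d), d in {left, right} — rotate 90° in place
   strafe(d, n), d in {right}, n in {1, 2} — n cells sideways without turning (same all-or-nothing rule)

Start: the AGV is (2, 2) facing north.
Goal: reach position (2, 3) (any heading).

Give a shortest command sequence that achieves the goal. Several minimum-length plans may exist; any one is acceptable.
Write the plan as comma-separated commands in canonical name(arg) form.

turn(left), strafe(right, 1)

from: (2, 2) facing north
1. turn(left) → (2, 2) facing west
2. strafe(right, 1) → (2, 3) facing west
no 1-step plan works, so 2 is optimal.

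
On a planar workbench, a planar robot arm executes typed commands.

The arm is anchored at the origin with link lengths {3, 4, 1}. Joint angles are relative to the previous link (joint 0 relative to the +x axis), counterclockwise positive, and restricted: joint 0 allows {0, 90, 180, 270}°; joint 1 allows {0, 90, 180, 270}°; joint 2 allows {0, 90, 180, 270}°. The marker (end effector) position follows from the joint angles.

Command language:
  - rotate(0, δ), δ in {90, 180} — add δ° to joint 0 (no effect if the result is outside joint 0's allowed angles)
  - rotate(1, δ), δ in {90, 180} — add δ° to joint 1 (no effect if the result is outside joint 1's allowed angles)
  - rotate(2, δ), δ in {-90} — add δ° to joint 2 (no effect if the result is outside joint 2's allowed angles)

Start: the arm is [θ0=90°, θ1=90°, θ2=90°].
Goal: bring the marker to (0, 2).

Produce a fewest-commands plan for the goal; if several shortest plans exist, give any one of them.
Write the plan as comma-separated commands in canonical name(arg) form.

from: [θ0=90°, θ1=90°, θ2=90°]
step 1 (rotate(1, 90)): [θ0=90°, θ1=180°, θ2=90°]
step 2 (rotate(2, -90)): [θ0=90°, θ1=180°, θ2=0°]
step 3 (rotate(0, 180)): [θ0=270°, θ1=180°, θ2=0°]
nothing shorter than 3 reaches the goal.

rotate(1, 90), rotate(2, -90), rotate(0, 180)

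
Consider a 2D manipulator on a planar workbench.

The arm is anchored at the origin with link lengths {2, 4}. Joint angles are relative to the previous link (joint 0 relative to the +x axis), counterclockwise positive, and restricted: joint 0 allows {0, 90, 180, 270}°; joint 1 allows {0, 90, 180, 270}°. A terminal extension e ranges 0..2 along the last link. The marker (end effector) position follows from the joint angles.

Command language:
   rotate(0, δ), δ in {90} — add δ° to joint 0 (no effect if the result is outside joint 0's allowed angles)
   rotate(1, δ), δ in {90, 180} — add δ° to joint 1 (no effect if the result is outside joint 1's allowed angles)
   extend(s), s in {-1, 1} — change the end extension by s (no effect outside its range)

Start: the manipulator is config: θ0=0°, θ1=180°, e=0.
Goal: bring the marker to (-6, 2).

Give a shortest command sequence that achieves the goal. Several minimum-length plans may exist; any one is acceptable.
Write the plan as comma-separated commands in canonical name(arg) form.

rotate(1, 180), extend(1), extend(1), rotate(0, 90), rotate(1, 90)

t0: config: θ0=0°, θ1=180°, e=0
step 1 (rotate(1, 180)): config: θ0=0°, θ1=0°, e=0
step 2 (extend(1)): config: θ0=0°, θ1=0°, e=1
step 3 (extend(1)): config: θ0=0°, θ1=0°, e=2
step 4 (rotate(0, 90)): config: θ0=90°, θ1=0°, e=2
step 5 (rotate(1, 90)): config: θ0=90°, θ1=90°, e=2
shorter routes all fall short; 5 is best.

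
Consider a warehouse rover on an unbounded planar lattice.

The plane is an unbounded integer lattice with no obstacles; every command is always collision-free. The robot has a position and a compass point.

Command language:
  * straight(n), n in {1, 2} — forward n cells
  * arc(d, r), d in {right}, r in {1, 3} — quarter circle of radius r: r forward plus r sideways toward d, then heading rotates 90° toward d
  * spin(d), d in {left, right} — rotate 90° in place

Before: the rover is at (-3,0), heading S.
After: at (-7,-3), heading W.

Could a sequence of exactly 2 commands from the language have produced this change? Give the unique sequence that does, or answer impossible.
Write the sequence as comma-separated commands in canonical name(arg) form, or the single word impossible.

key: position moved to (-7,-3) AND the heading swung to W — translation plus rotation needed
initial: at (-3,0), heading S
step 1 (arc(right, 3)): at (-6,-3), heading W
step 2 (straight(1)): at (-7,-3), heading W
uniquely the one of 36 2-step routes that fits.

arc(right, 3), straight(1)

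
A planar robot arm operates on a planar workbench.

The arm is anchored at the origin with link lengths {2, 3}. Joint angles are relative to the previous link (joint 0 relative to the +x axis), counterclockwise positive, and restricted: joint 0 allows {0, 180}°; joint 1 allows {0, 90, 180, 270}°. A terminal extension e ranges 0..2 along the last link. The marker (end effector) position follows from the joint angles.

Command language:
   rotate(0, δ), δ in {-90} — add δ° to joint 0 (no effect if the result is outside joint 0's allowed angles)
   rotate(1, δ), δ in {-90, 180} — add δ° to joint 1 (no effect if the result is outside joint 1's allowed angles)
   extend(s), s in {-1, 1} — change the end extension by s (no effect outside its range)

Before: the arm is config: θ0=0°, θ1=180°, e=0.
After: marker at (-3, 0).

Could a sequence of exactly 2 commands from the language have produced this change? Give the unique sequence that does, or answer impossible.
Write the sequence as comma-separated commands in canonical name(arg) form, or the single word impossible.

extend(1), extend(1)

initial: config: θ0=0°, θ1=180°, e=0
[1] after extend(1): config: θ0=0°, θ1=180°, e=1
[2] after extend(1): config: θ0=0°, θ1=180°, e=2
uniquely the one of 25 2-step routes that fits.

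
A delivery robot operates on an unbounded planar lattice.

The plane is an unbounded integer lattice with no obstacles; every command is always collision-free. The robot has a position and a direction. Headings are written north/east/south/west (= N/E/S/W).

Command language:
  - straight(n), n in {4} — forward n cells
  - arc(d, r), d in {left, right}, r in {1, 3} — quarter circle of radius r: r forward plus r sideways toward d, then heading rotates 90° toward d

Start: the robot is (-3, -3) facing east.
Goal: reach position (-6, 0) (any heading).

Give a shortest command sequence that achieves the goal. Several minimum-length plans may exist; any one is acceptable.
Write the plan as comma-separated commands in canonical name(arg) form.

arc(left, 1), arc(left, 3), arc(left, 1)

start: (-3, -3) facing east
t=1 arc(left, 1) ⇒ (-2, -2) facing north
t=2 arc(left, 3) ⇒ (-5, 1) facing west
t=3 arc(left, 1) ⇒ (-6, 0) facing south
minimal: 3 command(s), checked below 3.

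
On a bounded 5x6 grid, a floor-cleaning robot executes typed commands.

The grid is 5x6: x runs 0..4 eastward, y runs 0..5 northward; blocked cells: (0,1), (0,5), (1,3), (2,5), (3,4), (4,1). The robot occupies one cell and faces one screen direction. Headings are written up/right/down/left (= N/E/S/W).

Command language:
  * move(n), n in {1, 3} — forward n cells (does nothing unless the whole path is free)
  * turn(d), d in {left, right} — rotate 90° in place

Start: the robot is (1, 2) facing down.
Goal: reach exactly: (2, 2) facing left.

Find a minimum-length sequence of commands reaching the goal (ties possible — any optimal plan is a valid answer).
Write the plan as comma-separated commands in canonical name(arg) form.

begin: (1, 2) facing down
[1] after turn(left): (1, 2) facing right
[2] after move(1): (2, 2) facing right
[3] after turn(right): (2, 2) facing down
[4] after turn(right): (2, 2) facing left
no 3-step plan works, so 4 is optimal.

turn(left), move(1), turn(right), turn(right)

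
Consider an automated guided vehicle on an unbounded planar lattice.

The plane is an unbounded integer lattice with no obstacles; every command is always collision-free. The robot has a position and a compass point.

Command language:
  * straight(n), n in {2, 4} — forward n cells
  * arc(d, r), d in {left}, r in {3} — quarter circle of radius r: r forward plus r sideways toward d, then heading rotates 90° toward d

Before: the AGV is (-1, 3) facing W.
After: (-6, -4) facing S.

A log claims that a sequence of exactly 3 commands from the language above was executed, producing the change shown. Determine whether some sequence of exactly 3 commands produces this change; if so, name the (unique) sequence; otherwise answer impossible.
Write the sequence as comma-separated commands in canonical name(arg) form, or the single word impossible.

straight(2), arc(left, 3), straight(4)

key: running straight(4) before straight(2) would end elsewhere — order is forced
t0: (-1, 3) facing W
step 1 (straight(2)): (-3, 3) facing W
step 2 (arc(left, 3)): (-6, 0) facing S
step 3 (straight(4)): (-6, -4) facing S
all 27 alternatives checked — unique.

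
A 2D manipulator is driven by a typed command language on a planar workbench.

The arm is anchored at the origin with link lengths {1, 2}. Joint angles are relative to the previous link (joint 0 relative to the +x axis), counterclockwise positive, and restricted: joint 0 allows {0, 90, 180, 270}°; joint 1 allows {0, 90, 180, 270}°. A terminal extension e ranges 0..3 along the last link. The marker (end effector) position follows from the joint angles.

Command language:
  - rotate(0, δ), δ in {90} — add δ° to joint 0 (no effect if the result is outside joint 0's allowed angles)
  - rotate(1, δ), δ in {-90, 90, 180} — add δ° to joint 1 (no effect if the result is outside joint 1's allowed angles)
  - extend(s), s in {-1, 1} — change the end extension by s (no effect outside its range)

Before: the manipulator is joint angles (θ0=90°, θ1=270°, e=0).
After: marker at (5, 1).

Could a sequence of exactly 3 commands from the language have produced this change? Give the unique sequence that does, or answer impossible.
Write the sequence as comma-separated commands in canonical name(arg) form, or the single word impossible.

from: joint angles (θ0=90°, θ1=270°, e=0)
t=1 extend(1) ⇒ joint angles (θ0=90°, θ1=270°, e=1)
t=2 extend(1) ⇒ joint angles (θ0=90°, θ1=270°, e=2)
t=3 extend(1) ⇒ joint angles (θ0=90°, θ1=270°, e=3)
no other 3-command option fits: unique.

extend(1), extend(1), extend(1)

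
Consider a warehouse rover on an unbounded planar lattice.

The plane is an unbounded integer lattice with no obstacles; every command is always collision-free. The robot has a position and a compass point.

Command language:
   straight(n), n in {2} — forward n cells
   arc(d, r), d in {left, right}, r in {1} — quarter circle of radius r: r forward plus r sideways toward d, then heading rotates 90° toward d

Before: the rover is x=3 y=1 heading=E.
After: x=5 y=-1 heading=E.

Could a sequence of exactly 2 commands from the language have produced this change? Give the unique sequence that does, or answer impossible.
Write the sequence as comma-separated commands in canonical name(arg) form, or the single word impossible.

arc(right, 1), arc(left, 1)

key: order matters: swapping arc(right, 1) and arc(left, 1) lands elsewhere
t0: x=3 y=1 heading=E
[1] after arc(right, 1): x=4 y=0 heading=S
[2] after arc(left, 1): x=5 y=-1 heading=E
no other 2-command option fits: unique.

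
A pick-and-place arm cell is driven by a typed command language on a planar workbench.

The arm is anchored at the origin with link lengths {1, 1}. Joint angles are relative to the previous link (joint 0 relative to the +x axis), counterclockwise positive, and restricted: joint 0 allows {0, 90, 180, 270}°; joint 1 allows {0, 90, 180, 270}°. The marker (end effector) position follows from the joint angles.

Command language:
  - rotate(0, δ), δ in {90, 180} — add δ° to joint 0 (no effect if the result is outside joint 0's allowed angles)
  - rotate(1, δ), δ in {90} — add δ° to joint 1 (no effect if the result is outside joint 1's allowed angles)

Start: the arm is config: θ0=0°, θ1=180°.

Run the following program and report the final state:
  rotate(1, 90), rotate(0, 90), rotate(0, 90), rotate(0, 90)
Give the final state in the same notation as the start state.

begin: config: θ0=0°, θ1=180°
t=1 rotate(1, 90) ⇒ config: θ0=0°, θ1=270°
t=2 rotate(0, 90) ⇒ config: θ0=90°, θ1=270°
t=3 rotate(0, 90) ⇒ config: θ0=180°, θ1=270°
t=4 rotate(0, 90) ⇒ config: θ0=270°, θ1=270°

config: θ0=270°, θ1=270°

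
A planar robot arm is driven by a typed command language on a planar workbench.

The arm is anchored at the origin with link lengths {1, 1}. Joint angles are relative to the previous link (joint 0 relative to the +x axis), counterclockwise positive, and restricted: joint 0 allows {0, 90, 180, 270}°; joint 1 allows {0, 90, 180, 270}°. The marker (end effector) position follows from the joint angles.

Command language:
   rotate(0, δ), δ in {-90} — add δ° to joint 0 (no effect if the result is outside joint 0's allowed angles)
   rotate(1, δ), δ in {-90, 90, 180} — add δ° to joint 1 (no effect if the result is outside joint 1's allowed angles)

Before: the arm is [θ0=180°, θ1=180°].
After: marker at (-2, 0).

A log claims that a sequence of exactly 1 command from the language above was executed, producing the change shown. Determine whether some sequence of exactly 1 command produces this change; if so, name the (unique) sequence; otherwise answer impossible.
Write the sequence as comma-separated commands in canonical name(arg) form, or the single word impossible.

t0: [θ0=180°, θ1=180°]
1. rotate(1, 180) → [θ0=180°, θ1=0°]
all 4 alternatives checked — unique.

rotate(1, 180)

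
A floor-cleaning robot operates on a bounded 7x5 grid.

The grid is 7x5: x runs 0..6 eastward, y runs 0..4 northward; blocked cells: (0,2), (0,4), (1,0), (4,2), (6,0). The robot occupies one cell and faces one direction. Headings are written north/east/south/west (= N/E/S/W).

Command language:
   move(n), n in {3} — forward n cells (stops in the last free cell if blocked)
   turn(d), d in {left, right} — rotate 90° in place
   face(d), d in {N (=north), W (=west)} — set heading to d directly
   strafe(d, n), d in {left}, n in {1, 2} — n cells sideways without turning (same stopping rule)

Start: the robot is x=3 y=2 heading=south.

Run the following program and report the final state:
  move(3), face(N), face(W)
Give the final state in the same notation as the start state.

x=3 y=0 heading=west

begin: x=3 y=2 heading=south
1. move(3) → x=3 y=0 heading=south
2. face(N) → x=3 y=0 heading=north
3. face(W) → x=3 y=0 heading=west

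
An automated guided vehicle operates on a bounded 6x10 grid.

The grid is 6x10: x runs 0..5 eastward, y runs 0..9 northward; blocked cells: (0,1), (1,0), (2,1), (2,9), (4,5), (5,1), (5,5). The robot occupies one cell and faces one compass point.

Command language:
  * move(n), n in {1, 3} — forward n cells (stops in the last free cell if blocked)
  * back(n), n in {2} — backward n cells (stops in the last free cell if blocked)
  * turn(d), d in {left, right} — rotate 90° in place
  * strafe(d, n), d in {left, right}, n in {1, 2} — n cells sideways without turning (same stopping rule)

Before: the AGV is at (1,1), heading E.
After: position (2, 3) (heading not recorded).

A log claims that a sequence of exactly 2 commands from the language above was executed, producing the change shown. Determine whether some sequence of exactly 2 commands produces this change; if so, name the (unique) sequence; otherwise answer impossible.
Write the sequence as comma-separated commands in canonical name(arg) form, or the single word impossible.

strafe(left, 2), move(1)

key: order matters: swapping strafe(left, 2) and move(1) lands elsewhere
from: at (1,1), heading E
step 1 (strafe(left, 2)): at (1,3), heading E
step 2 (move(1)): at (2,3), heading E
all 81 alternatives checked — unique.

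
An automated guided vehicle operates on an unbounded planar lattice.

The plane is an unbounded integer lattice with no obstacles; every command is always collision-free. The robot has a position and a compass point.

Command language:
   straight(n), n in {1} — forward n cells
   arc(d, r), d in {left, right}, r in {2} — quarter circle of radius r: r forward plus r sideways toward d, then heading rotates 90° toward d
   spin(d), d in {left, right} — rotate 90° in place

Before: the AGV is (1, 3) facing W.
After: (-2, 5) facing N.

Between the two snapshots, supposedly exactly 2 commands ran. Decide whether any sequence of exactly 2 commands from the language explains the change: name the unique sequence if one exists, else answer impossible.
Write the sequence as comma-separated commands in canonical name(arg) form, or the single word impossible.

straight(1), arc(right, 2)

key: order matters: swapping straight(1) and arc(right, 2) lands elsewhere
start: (1, 3) facing W
1. straight(1) → (0, 3) facing W
2. arc(right, 2) → (-2, 5) facing N
no rival 2-sequence matches.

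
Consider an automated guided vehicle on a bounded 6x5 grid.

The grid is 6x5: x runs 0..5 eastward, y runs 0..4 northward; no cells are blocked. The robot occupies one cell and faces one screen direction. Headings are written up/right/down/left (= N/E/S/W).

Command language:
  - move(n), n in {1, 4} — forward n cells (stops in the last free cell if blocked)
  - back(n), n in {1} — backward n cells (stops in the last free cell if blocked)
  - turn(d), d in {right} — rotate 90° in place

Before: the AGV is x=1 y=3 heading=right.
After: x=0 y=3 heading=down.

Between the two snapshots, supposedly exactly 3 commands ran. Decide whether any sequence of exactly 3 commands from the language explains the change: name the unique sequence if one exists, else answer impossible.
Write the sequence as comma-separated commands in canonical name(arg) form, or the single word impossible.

key: cell and facing (now S) both changed — the 3 commands mix motion and turning
t0: x=1 y=3 heading=right
t=1 back(1) ⇒ x=0 y=3 heading=right
t=2 back(1) ⇒ x=0 y=3 heading=right
t=3 turn(right) ⇒ x=0 y=3 heading=down
all 64 alternatives checked — unique.

back(1), back(1), turn(right)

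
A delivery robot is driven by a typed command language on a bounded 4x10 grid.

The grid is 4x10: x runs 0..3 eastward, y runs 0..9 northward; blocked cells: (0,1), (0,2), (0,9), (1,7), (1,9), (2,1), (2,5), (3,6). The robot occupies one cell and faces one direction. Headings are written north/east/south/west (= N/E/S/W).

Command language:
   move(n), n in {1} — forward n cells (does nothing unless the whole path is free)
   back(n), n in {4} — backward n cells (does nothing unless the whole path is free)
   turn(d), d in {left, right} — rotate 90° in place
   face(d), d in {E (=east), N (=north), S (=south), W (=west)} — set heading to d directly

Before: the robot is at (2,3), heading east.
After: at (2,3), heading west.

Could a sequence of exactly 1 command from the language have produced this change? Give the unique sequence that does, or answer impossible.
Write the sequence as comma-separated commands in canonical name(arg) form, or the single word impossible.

face(W)

key: (2,3) unchanged — the single command moves nothing
initial: at (2,3), heading east
t=1 face(W) ⇒ at (2,3), heading west
no other 1-command option fits: unique.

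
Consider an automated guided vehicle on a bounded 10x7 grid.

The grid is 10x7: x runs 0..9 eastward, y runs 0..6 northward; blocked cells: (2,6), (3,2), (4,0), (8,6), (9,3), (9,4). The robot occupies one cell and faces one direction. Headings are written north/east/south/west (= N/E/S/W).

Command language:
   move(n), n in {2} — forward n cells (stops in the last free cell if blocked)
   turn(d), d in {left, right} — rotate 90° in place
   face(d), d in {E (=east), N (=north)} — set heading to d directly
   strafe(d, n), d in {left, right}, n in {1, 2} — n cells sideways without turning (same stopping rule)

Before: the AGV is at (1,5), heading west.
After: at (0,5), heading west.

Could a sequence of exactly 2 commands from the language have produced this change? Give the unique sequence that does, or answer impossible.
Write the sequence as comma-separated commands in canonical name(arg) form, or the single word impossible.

key: the first move(2) runs into the grid edge before its full distance
start: at (1,5), heading west
1. move(2) → at (0,5), heading west
2. move(2) → at (0,5), heading west
uniquely the one of 81 2-step routes that fits.

move(2), move(2)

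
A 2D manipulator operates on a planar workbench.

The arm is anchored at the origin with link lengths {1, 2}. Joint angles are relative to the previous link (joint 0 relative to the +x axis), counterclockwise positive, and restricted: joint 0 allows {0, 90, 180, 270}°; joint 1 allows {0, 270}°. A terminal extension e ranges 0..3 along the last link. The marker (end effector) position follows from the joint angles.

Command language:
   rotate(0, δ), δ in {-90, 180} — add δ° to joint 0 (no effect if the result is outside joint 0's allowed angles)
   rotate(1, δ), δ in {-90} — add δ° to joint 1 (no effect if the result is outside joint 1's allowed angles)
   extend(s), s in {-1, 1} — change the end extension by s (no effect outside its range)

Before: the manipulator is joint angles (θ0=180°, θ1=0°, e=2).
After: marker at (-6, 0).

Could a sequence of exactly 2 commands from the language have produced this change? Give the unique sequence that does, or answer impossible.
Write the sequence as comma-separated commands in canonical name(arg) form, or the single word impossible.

extend(1), extend(1)

t0: joint angles (θ0=180°, θ1=0°, e=2)
t=1 extend(1) ⇒ joint angles (θ0=180°, θ1=0°, e=3)
t=2 extend(1) ⇒ joint angles (θ0=180°, θ1=0°, e=3)
all 25 alternatives checked — unique.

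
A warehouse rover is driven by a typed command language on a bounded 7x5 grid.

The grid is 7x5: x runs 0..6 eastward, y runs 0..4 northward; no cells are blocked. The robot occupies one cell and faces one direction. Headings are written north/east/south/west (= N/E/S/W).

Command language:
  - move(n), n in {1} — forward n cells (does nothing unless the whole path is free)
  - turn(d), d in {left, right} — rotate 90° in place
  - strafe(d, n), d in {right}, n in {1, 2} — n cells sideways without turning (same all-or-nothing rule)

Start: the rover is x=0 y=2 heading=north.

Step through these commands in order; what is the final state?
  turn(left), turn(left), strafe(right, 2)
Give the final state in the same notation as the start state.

initial: x=0 y=2 heading=north
[1] after turn(left): x=0 y=2 heading=west
[2] after turn(left): x=0 y=2 heading=south
[3] after strafe(right, 2): x=0 y=2 heading=south

x=0 y=2 heading=south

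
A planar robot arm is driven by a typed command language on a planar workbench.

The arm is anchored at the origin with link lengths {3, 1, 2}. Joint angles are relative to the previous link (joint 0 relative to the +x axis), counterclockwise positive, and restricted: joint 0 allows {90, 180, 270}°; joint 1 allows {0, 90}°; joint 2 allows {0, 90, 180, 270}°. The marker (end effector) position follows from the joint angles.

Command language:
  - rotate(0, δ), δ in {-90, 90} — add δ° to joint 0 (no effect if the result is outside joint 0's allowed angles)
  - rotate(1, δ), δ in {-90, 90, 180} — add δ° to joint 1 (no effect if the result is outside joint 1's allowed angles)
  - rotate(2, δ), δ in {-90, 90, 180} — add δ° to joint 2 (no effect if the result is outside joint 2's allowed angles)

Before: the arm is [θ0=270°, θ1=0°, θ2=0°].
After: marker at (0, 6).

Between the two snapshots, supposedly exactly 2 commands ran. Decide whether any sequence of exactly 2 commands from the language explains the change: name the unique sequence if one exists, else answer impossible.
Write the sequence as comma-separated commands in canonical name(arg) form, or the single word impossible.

begin: [θ0=270°, θ1=0°, θ2=0°]
t=1 rotate(0, -90) ⇒ [θ0=180°, θ1=0°, θ2=0°]
t=2 rotate(0, -90) ⇒ [θ0=90°, θ1=0°, θ2=0°]
no rival 2-sequence matches.

rotate(0, -90), rotate(0, -90)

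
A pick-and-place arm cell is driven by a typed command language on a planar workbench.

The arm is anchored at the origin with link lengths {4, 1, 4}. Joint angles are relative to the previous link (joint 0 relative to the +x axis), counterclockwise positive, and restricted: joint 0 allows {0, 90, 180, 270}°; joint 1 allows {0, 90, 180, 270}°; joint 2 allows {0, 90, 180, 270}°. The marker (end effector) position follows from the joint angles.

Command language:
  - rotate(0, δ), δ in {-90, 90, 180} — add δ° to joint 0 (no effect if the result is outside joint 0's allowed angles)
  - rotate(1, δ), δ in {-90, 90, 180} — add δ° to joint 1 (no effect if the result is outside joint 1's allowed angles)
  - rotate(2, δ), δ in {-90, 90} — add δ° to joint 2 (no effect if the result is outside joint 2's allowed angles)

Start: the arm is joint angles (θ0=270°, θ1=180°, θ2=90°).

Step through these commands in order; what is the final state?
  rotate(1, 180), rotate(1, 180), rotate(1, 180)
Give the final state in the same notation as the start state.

from: joint angles (θ0=270°, θ1=180°, θ2=90°)
step 1 (rotate(1, 180)): joint angles (θ0=270°, θ1=0°, θ2=90°)
step 2 (rotate(1, 180)): joint angles (θ0=270°, θ1=180°, θ2=90°)
step 3 (rotate(1, 180)): joint angles (θ0=270°, θ1=0°, θ2=90°)

joint angles (θ0=270°, θ1=0°, θ2=90°)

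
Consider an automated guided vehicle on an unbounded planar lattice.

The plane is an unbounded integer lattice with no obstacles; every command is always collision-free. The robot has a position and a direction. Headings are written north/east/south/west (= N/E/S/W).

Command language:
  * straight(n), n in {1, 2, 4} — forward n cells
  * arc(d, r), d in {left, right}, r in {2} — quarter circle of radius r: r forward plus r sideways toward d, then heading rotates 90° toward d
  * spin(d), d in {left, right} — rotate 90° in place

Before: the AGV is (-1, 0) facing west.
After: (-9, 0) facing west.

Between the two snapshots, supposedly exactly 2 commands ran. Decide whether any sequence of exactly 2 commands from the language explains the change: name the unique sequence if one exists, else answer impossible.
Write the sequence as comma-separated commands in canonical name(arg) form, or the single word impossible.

key: still facing W at the end — nothing in the sequence rotates
start: (-1, 0) facing west
1. straight(4) → (-5, 0) facing west
2. straight(4) → (-9, 0) facing west
no other 2-command option fits: unique.

straight(4), straight(4)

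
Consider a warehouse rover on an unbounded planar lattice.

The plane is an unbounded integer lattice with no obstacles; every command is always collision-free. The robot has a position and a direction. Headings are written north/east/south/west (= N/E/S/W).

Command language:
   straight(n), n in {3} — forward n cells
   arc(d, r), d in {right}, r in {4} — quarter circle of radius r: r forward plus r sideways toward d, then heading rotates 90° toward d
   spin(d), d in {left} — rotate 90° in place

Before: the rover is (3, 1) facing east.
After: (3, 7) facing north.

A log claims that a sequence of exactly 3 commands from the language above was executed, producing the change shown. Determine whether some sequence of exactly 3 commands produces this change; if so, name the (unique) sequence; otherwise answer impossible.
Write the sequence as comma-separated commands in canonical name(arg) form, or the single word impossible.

key: cell and facing (now N) both changed — the 3 commands mix motion and turning
start: (3, 1) facing east
[1] after spin(left): (3, 1) facing north
[2] after straight(3): (3, 4) facing north
[3] after straight(3): (3, 7) facing north
all 27 alternatives checked — unique.

spin(left), straight(3), straight(3)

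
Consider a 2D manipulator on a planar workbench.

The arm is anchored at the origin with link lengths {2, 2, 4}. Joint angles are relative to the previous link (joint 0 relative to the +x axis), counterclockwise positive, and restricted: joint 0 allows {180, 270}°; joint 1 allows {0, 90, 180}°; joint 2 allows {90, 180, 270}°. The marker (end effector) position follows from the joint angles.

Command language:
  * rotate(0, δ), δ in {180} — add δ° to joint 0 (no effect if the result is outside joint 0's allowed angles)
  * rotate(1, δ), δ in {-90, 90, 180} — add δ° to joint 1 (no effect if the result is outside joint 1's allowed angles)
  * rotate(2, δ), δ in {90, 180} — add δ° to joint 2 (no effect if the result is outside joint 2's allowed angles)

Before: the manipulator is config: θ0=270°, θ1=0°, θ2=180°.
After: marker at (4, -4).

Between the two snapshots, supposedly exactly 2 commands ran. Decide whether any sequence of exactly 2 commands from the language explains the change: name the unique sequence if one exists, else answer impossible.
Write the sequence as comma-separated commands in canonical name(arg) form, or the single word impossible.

key: order matters: swapping rotate(2, 90) and rotate(2, 180) lands elsewhere
t0: config: θ0=270°, θ1=0°, θ2=180°
1. rotate(2, 90) → config: θ0=270°, θ1=0°, θ2=270°
2. rotate(2, 180) → config: θ0=270°, θ1=0°, θ2=90°
no other 2-command option fits: unique.

rotate(2, 90), rotate(2, 180)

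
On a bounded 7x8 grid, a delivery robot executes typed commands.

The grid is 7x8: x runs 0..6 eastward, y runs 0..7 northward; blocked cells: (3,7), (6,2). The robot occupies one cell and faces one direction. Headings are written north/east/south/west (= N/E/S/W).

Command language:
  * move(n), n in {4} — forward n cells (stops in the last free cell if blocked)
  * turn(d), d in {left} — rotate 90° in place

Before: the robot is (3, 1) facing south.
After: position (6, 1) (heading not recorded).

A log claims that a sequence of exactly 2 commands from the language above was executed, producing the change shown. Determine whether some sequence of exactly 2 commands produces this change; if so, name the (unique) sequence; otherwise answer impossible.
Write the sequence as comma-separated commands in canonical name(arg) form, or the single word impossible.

key: running move(4) before turn(left) would end elsewhere — order is forced
t0: (3, 1) facing south
t=1 turn(left) ⇒ (3, 1) facing east
t=2 move(4) ⇒ (6, 1) facing east
no rival 2-sequence matches.

turn(left), move(4)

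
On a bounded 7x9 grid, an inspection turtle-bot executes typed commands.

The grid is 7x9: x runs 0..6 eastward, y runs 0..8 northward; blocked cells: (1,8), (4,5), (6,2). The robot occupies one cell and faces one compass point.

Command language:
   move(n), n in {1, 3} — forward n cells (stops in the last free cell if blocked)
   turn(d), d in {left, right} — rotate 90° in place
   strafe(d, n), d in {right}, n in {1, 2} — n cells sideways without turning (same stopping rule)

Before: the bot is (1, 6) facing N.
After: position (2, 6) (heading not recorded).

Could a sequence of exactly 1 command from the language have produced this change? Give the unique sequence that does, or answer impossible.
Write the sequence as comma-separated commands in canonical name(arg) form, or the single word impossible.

strafe(right, 1)

t0: (1, 6) facing N
t=1 strafe(right, 1) ⇒ (2, 6) facing N
uniquely the one of 6 1-step routes that fits.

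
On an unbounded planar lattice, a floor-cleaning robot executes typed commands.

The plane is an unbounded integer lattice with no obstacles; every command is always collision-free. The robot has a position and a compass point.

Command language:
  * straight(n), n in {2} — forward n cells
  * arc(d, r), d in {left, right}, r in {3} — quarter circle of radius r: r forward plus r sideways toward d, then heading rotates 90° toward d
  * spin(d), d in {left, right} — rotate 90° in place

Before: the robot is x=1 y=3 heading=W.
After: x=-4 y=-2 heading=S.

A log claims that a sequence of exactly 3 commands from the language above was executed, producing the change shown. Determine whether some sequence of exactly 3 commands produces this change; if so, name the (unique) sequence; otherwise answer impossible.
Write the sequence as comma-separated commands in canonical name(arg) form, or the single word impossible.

key: position moved to (-4,-2) AND the heading swung to S — translation plus rotation needed
initial: x=1 y=3 heading=W
step 1 (straight(2)): x=-1 y=3 heading=W
step 2 (arc(left, 3)): x=-4 y=0 heading=S
step 3 (straight(2)): x=-4 y=-2 heading=S
all 125 alternatives checked — unique.

straight(2), arc(left, 3), straight(2)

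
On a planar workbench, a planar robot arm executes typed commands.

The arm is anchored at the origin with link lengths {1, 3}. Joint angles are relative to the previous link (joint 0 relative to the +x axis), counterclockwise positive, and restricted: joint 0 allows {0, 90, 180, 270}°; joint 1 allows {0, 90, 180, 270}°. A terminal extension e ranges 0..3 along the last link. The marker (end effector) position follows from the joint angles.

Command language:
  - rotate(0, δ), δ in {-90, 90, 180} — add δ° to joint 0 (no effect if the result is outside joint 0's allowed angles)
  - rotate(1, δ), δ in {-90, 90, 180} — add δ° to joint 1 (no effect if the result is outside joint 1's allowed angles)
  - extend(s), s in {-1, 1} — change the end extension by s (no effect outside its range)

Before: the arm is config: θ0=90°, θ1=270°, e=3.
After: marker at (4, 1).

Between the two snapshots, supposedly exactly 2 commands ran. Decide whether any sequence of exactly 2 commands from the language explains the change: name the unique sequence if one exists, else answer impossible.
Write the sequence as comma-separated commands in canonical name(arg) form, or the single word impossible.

initial: config: θ0=90°, θ1=270°, e=3
step 1 (extend(-1)): config: θ0=90°, θ1=270°, e=2
step 2 (extend(-1)): config: θ0=90°, θ1=270°, e=1
no other 2-command option fits: unique.

extend(-1), extend(-1)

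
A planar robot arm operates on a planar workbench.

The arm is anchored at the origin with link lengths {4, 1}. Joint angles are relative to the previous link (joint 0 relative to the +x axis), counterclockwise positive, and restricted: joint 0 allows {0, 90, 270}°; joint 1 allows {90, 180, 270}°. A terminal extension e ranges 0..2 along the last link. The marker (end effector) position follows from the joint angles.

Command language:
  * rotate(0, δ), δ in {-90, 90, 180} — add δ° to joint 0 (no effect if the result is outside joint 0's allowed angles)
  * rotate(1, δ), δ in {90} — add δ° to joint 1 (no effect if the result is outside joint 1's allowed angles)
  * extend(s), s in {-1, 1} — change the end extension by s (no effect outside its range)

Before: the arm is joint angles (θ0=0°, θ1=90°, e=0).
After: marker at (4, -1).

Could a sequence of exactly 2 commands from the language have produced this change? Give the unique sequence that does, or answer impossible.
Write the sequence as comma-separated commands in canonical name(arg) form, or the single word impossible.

rotate(1, 90), rotate(1, 90)

t0: joint angles (θ0=0°, θ1=90°, e=0)
step 1 (rotate(1, 90)): joint angles (θ0=0°, θ1=180°, e=0)
step 2 (rotate(1, 90)): joint angles (θ0=0°, θ1=270°, e=0)
no rival 2-sequence matches.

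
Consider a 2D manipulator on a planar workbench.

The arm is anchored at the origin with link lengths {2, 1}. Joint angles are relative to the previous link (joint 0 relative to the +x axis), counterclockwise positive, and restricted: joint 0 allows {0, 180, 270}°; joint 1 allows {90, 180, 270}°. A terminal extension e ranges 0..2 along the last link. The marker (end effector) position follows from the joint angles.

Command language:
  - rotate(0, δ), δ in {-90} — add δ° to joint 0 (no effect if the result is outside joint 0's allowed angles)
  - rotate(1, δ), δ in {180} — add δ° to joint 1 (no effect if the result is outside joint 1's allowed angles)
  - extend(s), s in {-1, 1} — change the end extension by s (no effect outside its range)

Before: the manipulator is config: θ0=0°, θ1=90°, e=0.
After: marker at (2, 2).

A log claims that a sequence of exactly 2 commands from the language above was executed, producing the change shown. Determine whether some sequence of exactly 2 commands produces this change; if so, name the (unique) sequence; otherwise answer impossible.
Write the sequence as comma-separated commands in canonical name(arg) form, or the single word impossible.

key: order matters: swapping extend(-1) and extend(1) lands elsewhere
from: config: θ0=0°, θ1=90°, e=0
step 1 (extend(-1)): config: θ0=0°, θ1=90°, e=0
step 2 (extend(1)): config: θ0=0°, θ1=90°, e=1
no rival 2-sequence matches.

extend(-1), extend(1)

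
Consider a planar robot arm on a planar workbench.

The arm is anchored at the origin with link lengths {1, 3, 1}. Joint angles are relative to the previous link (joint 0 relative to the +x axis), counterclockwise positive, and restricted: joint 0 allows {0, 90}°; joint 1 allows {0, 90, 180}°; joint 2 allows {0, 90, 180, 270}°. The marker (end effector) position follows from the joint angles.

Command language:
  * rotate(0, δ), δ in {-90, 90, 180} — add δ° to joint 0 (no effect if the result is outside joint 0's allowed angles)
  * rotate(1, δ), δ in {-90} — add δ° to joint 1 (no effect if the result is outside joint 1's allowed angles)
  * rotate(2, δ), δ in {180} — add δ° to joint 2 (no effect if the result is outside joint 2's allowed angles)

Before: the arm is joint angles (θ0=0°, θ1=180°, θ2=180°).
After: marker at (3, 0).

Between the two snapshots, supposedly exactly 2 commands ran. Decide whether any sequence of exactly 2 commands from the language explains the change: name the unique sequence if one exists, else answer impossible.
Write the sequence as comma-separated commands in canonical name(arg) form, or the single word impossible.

rotate(1, -90), rotate(1, -90)

initial: joint angles (θ0=0°, θ1=180°, θ2=180°)
[1] after rotate(1, -90): joint angles (θ0=0°, θ1=90°, θ2=180°)
[2] after rotate(1, -90): joint angles (θ0=0°, θ1=0°, θ2=180°)
no other 2-command option fits: unique.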